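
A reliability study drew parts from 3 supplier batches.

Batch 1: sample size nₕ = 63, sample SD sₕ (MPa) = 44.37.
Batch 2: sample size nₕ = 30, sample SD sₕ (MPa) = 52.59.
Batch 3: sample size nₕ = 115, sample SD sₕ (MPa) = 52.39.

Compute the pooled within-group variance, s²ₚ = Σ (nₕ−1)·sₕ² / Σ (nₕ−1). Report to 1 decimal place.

1: (63−1)·44.37² = 62·1968.6969 = 122059.2078
2: (30−1)·52.59² = 29·2765.7081 = 80205.5349
3: (115−1)·52.39² = 114·2744.7121 = 312897.1794
Numerator = 515161.9221; denominator = Σ(nₕ−1) = 205.
s²ₚ = 515161.9221/205 = 2512.985... → 2513.0.

2513.0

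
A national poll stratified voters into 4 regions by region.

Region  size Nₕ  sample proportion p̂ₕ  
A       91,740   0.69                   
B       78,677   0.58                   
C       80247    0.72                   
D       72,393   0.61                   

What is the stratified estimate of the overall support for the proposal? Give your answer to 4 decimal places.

0.6527

N = 91740 + 78677 + 80247 + 72393 = 323057.
Overall proportion = Σ (Nₕ/N)·p̂ₕ.
Σ Nₕp̂ₕ = 63300.6 + 45632.66 + 57777.84 + 44159.73 = 210870.83.
210870.83 / 323057 = 0.652736... → 0.6527.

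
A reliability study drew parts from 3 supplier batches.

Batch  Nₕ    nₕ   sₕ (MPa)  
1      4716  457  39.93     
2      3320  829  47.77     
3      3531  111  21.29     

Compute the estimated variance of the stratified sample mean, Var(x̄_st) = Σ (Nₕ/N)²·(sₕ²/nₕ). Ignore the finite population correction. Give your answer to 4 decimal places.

N = 11567. Term for each stratum: Wₕ²sₕ²/nₕ.
Var(x̄_st) = 0.5799473 + 0.2267726 + 0.3805242 = 1.1872442 → 1.1872.

1.1872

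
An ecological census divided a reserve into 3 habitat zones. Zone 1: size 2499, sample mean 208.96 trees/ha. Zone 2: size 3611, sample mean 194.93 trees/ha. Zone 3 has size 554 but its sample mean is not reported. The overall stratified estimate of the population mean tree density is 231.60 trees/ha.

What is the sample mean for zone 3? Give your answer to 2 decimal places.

572.74

N = 2499 + 3611 + 554 = 6664.
Overall total = μ·N = 231.60·6664 = 1543382.4.
Subtract the known strata: 2499·208.96 + 3611·194.93 = 1226083.27.
Remaining total for zone 3: 1543382.4 − 1226083.27 = 317299.13.
Divide by its size: 317299.13 / 554 = 572.7421... → 572.74.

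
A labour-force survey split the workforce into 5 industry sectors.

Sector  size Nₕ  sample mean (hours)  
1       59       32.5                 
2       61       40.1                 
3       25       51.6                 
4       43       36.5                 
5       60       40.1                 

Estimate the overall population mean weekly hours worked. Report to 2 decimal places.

38.83

N = 248; weights Wₕ = Nₕ/N = (0.2379, 0.2460, 0.1008, 0.1734, 0.2419).
x̄_st = Σ Wₕ·x̄ₕ = 0.2379·32.5 + 0.2460·40.1 + 0.1008·51.6 + 0.1734·36.5 + 0.2419·40.1 ≈ 38.8270...
→ 38.83.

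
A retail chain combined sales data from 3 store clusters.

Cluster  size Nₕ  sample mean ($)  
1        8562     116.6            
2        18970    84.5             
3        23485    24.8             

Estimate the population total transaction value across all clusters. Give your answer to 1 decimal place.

3183722.2

1: 8562·116.6 = 998329.2
2: 18970·84.5 = 1602965
3: 23485·24.8 = 582428
τ̂ = Σ Nₕx̄ₕ = 3183722.2.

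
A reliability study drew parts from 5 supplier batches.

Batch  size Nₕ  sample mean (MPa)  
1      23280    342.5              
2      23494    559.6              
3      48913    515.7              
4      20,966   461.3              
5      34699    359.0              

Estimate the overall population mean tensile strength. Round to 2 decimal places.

N = 151352; weights Wₕ = Nₕ/N = (0.1538, 0.1552, 0.3232, 0.1385, 0.2293).
x̄_st = Σ Wₕ·x̄ₕ = 0.1538·342.5 + 0.1552·559.6 + 0.3232·515.7 + 0.1385·461.3 + 0.2293·359.0 ≈ 452.4131...
→ 452.41.

452.41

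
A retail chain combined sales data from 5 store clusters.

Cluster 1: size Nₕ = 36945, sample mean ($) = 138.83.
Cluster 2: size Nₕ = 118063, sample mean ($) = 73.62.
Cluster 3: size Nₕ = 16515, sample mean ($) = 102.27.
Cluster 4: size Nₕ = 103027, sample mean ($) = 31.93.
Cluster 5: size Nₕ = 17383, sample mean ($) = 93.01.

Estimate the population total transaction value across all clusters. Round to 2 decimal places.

20416306.40

Population total = Σ Nₕ·x̄ₕ (each stratum's size times its mean).
36945·138.83 + 118063·73.62 + 16515·102.27 + 103027·31.93 + 17383·93.01 = 5129074.35 + 8691798.06 + 1688989.05 + 3289652.11 + 1616792.83 = 20416306.40.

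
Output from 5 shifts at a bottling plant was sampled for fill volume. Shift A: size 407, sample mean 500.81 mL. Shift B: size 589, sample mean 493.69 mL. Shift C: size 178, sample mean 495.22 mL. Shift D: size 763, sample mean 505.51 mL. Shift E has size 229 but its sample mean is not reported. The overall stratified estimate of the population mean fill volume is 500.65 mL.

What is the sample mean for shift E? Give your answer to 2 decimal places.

N = 407 + 589 + 178 + 763 + 229 = 2166.
Overall total = μ·N = 500.65·2166 = 1084407.9.
Subtract the known strata: 407·500.81 + 589·493.69 + 178·495.22 + 763·505.51 = 968466.37.
Remaining total for shift E: 1084407.9 − 968466.37 = 115941.53.
Divide by its size: 115941.53 / 229 = 506.2949... → 506.29.

506.29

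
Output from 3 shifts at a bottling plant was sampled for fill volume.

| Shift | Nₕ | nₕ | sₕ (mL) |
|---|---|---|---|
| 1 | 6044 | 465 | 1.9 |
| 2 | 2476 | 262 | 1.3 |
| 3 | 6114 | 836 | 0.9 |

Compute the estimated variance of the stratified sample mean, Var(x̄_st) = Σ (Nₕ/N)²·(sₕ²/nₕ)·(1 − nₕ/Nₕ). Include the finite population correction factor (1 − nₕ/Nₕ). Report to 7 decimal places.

0.0015335

N = 14634; Wₕ = Nₕ/N.
shift 1: (6044/14634)²·1.9²/465·(1 − 465/6044) = 0.0012223877
shift 2: (2476/14634)²·1.3²/262·(1 − 262/2476) = 0.0001651154
shift 3: (6114/14634)²·0.9²/836·(1 − 836/6114) = 0.0001459982
Sum = 0.0015335013 → 0.0015335.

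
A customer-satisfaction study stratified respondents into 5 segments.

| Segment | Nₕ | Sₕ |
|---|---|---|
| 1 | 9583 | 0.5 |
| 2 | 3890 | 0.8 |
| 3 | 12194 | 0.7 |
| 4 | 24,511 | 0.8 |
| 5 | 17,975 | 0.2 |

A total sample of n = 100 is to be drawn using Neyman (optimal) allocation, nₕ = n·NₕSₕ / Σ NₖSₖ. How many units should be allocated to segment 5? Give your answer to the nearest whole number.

1: NₕSₕ = 9583·0.5 = 4791.5
2: NₕSₕ = 3890·0.8 = 3112
3: NₕSₕ = 12194·0.7 = 8535.8
4: NₕSₕ = 24511·0.8 = 19608.8
5: NₕSₕ = 17975·0.2 = 3595
Σ NₕSₕ = 39643.1.
n_5 = 100·3595/39643.1 = 9.068... → 9.

9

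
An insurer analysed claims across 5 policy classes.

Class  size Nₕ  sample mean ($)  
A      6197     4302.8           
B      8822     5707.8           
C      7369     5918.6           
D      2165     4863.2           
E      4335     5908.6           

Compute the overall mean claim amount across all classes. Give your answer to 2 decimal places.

N = 6197 + 8822 + 7369 + 2165 + 4335 = 28888.
Weight each subgroup mean by Nₕ/N and sum.
Σ Nₕx̄ₕ = 6197·4302.8 + 8822·5707.8 + 7369·5918.6 + 2165·4863.2 + 4335·5908.6 = 26664451.6 + 50354211.6 + 43614163.4 + 10528828 + 25613781 = 156775435.6.
Divide by N: 156775435.6 / 28888 = 5427.0090... → 5427.01.

5427.01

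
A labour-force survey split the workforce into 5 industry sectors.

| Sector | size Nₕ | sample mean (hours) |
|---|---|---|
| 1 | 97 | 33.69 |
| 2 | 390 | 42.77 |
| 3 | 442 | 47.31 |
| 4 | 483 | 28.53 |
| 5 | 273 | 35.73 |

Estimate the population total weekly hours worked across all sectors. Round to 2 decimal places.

64393.53

Estimate total by summing Nₕ·x̄ₕ over strata.
97·33.69 + 390·42.77 + 442·47.31 + 483·28.53 + 273·35.73 = 3267.93 + 16680.3 + 20911.02 + 13779.99 + 9754.29 = 64393.53.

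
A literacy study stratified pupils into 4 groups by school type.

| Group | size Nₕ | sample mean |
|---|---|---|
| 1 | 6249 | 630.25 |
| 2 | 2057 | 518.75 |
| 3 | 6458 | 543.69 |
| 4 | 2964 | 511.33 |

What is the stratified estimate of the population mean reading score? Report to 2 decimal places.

565.90

N = 6249 + 2057 + 6458 + 2964 = 17728.
Weight each subgroup mean by Nₕ/N and sum.
Σ Nₕx̄ₕ = 6249·630.25 + 2057·518.75 + 6458·543.69 + 2964·511.33 = 3938432.25 + 1067068.75 + 3511150.02 + 1515582.12 = 10032233.14.
Divide by N: 10032233.14 / 17728 = 565.8976... → 565.90.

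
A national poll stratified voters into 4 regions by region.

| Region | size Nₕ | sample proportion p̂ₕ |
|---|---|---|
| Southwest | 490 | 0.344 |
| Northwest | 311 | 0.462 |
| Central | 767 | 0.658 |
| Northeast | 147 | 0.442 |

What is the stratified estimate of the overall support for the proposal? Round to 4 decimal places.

0.5142

Wₕ = Nₕ/N with N = 1715: 0.2857, 0.1813, 0.4472, 0.0857.
p̂_st = 0.2857·0.344 + 0.1813·0.462 + 0.4472·0.658 + 0.0857·0.442 ≈ 0.514229... → 0.5142.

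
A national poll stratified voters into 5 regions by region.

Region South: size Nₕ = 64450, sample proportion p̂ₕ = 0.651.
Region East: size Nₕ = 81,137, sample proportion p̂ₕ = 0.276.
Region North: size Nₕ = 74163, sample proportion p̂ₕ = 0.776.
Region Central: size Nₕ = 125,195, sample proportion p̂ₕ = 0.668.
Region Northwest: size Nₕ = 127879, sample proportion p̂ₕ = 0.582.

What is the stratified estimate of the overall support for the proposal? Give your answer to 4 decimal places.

0.5921

Wₕ = Nₕ/N with N = 472824: 0.1363, 0.1716, 0.1569, 0.2648, 0.2705.
p̂_st = 0.1363·0.651 + 0.1716·0.276 + 0.1569·0.776 + 0.2648·0.668 + 0.2705·0.582 ≈ 0.592096... → 0.5921.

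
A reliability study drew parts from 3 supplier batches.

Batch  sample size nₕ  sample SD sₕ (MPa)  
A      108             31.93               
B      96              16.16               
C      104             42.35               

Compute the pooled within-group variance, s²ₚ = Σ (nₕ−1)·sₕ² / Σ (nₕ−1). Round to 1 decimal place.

1044.7

Degrees of freedom: 107 + 95 + 103 = 305.
Σ(nₕ−1)sₕ² = 107·1019.5249 + 95·261.1456 + 103·1793.5225 = 318630.8138.
s²ₚ = 318630.8138 / 305 = 1044.691... → 1044.7.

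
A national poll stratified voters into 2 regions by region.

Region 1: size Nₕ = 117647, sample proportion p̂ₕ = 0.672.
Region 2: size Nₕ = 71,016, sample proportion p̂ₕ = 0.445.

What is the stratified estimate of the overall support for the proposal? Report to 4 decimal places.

0.5866

N = 117647 + 71016 = 188663.
Overall proportion = Σ (Nₕ/N)·p̂ₕ.
Σ Nₕp̂ₕ = 79058.784 + 31602.12 = 110660.904.
110660.904 / 188663 = 0.586553... → 0.5866.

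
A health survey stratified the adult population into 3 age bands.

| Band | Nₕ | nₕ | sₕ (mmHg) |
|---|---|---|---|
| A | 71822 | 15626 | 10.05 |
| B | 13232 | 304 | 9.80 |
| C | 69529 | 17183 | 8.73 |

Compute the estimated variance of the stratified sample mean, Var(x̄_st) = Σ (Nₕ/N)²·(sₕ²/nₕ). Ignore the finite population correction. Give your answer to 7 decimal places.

0.0046074

N = 154583; Wₕ = Nₕ/N.
band A: (71822/154583)²·10.05²/15626 = 0.0013953265
band B: (13232/154583)²·9.80²/304 = 0.0023147606
band C: (69529/154583)²·8.73²/17183 = 0.0008973007
Sum = 0.0046073878 → 0.0046074.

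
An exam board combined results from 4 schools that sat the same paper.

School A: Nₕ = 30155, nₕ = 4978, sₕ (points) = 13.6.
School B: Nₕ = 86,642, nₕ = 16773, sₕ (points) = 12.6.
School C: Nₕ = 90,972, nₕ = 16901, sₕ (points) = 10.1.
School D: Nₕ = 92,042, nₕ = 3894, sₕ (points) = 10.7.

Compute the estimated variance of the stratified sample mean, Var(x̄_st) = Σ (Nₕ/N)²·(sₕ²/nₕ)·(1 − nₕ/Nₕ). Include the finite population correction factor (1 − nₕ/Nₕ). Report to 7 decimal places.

0.0040576

N = 299811. Term for each stratum: Wₕ²sₕ²/nₕ·(1−nₕ/Nₕ).
Var(x̄_st) = 0.0003138276 + 0.0006374531 + 0.0004524714 + 0.0026538416 = 0.0040575937 → 0.0040576.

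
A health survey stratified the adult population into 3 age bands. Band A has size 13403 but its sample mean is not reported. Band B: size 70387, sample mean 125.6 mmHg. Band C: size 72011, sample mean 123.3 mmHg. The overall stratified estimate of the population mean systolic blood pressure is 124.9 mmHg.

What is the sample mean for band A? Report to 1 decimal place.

129.8

N = 13403 + 70387 + 72011 = 155801.
Overall total = μ·N = 124.9·155801 = 19459544.9.
Subtract the known strata: 70387·125.6 + 72011·123.3 = 17719563.5.
Remaining total for band A: 19459544.9 − 17719563.5 = 1739981.4.
Divide by its size: 1739981.4 / 13403 = 129.820... → 129.8.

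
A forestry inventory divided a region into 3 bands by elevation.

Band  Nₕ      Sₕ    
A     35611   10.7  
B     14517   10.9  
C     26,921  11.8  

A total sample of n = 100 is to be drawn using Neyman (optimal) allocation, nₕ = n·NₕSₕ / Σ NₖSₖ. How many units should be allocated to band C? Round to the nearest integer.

Σ NₕSₕ = 35611·10.7 + 14517·10.9 + 26921·11.8 = 856940.8.
Share for C: 317667.8/856940.8 = 0.37070.
n_C = 100 × 0.37070 = 37.070... → 37.

37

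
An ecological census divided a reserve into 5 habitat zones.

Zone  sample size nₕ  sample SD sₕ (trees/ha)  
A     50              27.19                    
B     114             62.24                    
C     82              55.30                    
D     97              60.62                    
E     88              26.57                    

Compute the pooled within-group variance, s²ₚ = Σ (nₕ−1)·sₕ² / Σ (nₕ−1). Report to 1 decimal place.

A: (50−1)·27.19² = 49·739.2961 = 36225.5089
B: (114−1)·62.24² = 113·3873.8176 = 437741.3888
C: (82−1)·55.30² = 81·3058.09 = 247705.29
D: (97−1)·60.62² = 96·3674.7844 = 352779.3024
E: (88−1)·26.57² = 87·705.9649 = 61418.9463
Numerator = 1135870.4364; denominator = Σ(nₕ−1) = 426.
s²ₚ = 1135870.4364/426 = 2666.363... → 2666.4.

2666.4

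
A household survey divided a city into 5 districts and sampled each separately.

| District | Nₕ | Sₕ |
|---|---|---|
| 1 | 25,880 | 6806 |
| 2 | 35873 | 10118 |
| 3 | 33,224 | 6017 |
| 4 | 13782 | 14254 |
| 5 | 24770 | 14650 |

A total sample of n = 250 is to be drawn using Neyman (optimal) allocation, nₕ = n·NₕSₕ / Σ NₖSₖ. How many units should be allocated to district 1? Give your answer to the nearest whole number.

34

Σ NₕSₕ = 25880·6806 + 35873·10118 + 33224·6017 + 13782·14254 + 24770·14650 = 1298340230.
Share for 1: 176139280/1298340230 = 0.13566.
n_1 = 250 × 0.13566 = 33.916... → 34.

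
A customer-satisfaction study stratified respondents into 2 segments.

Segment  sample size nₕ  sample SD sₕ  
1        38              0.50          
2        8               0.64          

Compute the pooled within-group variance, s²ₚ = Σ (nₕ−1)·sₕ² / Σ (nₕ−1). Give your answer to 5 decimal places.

Degrees of freedom: 37 + 7 = 44.
Σ(nₕ−1)sₕ² = 37·0.25 + 7·0.4096 = 12.1172.
s²ₚ = 12.1172 / 44 = 0.2753909... → 0.27539.

0.27539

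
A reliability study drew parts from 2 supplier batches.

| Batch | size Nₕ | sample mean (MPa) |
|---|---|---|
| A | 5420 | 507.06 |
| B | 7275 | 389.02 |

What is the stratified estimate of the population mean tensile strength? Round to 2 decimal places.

x̄_st = (Σ Nₕx̄ₕ) / (Σ Nₕ) = (5420·507.06 + 7275·389.02) / 12695
= 5578385.7 / 12695 = 439.4160... → 439.42.

439.42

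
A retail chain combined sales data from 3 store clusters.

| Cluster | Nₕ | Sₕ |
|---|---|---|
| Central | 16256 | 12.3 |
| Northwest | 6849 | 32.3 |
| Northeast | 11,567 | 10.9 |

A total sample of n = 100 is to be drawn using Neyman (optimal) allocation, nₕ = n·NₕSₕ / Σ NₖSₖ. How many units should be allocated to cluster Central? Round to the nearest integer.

Σ NₕSₕ = 16256·12.3 + 6849·32.3 + 11567·10.9 = 547251.8.
Share for Central: 199948.8/547251.8 = 0.36537.
n_Central = 100 × 0.36537 = 36.537... → 37.

37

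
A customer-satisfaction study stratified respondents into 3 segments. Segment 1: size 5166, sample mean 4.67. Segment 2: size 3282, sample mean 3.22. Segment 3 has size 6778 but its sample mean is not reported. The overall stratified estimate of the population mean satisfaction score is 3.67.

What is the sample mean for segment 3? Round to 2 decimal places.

N = 5166 + 3282 + 6778 = 15226.
Overall total = μ·N = 3.67·15226 = 55879.42.
Subtract the known strata: 5166·4.67 + 3282·3.22 = 34693.26.
Remaining total for segment 3: 55879.42 − 34693.26 = 21186.16.
Divide by its size: 21186.16 / 6778 = 3.1257... → 3.13.

3.13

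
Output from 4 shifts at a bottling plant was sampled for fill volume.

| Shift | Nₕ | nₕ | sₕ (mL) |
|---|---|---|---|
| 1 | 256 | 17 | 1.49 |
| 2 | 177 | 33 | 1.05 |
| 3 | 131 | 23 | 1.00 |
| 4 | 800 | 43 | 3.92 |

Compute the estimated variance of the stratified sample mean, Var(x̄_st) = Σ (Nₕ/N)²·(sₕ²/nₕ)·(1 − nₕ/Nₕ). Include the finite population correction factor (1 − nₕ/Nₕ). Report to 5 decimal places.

N = 1364. Term for each stratum: Wₕ²sₕ²/nₕ·(1−nₕ/Nₕ).
Var(x̄_st) = 0.00429470 + 0.00045769 + 0.00033063 + 0.11632172 = 0.12140473 → 0.12140.

0.12140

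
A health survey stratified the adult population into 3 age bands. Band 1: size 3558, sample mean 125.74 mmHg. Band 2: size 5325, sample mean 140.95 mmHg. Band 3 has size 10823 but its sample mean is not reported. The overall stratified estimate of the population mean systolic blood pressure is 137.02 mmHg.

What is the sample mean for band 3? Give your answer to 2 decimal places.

Σ Nₕx̄ₕ = N·μ, so 10823·x̄_3 = 19706·137.02 − (3558·125.74 + 5325·140.95).
= 2700116.12 − 1197941.67 = 1502174.45.
x̄_3 = 1502174.45 / 10823 = 138.7946... → 138.79.

138.79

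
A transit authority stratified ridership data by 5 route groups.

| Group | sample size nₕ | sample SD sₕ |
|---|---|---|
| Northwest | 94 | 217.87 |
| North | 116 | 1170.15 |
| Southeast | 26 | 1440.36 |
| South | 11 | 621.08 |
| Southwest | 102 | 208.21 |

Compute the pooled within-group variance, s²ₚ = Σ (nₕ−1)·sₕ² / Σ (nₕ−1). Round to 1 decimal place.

645291.1

Northwest: (94−1)·217.87² = 93·47467.3369 = 4414462.3317
North: (116−1)·1170.15² = 115·1369251.0225 = 157463867.5875
Southeast: (26−1)·1440.36² = 25·2074636.9296 = 51865923.24
South: (11−1)·621.08² = 10·385740.3664 = 3857403.664
Southwest: (102−1)·208.21² = 101·43351.4041 = 4378491.8141
Numerator = 221980148.6373; denominator = Σ(nₕ−1) = 344.
s²ₚ = 221980148.6373/344 = 645291.130... → 645291.1.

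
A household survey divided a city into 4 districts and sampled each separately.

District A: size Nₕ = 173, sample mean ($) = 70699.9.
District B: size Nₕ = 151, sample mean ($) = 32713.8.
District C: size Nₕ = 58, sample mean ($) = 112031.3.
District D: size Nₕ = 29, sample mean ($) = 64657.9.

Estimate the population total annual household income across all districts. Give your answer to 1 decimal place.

25543761.0

Population total = Σ Nₕ·x̄ₕ (each stratum's size times its mean).
173·70699.9 + 151·32713.8 + 58·112031.3 + 29·64657.9 = 12231082.7 + 4939783.8 + 6497815.4 + 1875079.1 = 25543761.0.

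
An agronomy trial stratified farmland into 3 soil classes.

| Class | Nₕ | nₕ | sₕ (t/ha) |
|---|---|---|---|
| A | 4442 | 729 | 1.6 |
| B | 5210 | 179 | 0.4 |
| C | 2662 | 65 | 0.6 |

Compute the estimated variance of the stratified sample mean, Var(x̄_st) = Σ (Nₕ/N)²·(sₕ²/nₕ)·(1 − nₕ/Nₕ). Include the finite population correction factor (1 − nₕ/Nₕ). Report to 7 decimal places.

N = 12314. Term for each stratum: Wₕ²sₕ²/nₕ·(1−nₕ/Nₕ).
Var(x̄_st) = 0.0003819598 + 0.0001545115 + 0.0002525055 = 0.0007889767 → 0.0007890.

0.0007890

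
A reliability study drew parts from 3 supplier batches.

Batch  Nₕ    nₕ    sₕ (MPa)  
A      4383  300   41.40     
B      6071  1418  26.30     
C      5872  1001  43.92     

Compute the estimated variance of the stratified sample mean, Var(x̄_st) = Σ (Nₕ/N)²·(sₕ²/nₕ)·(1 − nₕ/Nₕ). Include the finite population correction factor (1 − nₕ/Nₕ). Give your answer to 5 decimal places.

N = 16326. Term for each stratum: Wₕ²sₕ²/nₕ·(1−nₕ/Nₕ).
Var(x̄_st) = 0.38359302 + 0.05169743 + 0.20679269 = 0.64208314 → 0.64208.

0.64208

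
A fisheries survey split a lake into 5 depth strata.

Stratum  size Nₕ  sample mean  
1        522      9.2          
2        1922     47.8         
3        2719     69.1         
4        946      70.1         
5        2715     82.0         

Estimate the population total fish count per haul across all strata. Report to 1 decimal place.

573501.5

Population total = Σ Nₕ·x̄ₕ (each stratum's size times its mean).
522·9.2 + 1922·47.8 + 2719·69.1 + 946·70.1 + 2715·82.0 = 4802.4 + 91871.6 + 187882.9 + 66314.6 + 222630 = 573501.5.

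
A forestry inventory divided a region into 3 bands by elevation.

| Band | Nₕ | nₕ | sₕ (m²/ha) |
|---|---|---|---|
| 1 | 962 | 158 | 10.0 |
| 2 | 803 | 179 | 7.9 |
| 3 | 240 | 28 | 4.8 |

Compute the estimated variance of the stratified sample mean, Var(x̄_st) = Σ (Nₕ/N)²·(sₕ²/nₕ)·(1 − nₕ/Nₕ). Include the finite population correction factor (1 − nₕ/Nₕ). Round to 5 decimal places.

0.17564

N = 2005. Term for each stratum: Wₕ²sₕ²/nₕ·(1−nₕ/Nₕ).
Var(x̄_st) = 0.12177139 + 0.04345828 + 0.01041460 = 0.17564428 → 0.17564.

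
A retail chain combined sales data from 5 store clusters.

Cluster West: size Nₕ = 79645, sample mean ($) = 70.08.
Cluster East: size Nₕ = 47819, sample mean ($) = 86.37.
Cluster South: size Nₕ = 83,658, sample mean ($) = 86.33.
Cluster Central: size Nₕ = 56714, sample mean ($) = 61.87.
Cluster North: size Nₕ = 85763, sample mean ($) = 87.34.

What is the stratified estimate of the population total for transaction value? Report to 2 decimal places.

West: 79645·70.08 = 5581521.6
East: 47819·86.37 = 4130127.03
South: 83658·86.33 = 7222195.14
Central: 56714·61.87 = 3508895.18
North: 85763·87.34 = 7490540.42
τ̂ = Σ Nₕx̄ₕ = 27933279.37.

27933279.37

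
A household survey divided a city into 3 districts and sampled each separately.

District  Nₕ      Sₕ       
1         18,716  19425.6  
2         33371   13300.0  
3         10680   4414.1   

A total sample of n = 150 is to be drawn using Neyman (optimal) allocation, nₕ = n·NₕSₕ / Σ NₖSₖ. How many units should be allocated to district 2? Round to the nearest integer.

78

Σ NₕSₕ = 18716·19425.6 + 33371·13300.0 + 10680·4414.1 = 854546417.6.
Share for 2: 443834300/854546417.6 = 0.51938.
n_2 = 150 × 0.51938 = 77.907... → 78.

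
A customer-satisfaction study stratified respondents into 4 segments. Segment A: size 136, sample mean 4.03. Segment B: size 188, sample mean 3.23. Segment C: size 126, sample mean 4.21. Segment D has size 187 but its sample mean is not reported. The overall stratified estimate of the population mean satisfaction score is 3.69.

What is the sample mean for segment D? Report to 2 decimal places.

3.55

Σ Nₕx̄ₕ = N·μ, so 187·x̄_D = 637·3.69 − (136·4.03 + 188·3.23 + 126·4.21).
= 2350.53 − 1685.78 = 664.75.
x̄_D = 664.75 / 187 = 3.5548... → 3.55.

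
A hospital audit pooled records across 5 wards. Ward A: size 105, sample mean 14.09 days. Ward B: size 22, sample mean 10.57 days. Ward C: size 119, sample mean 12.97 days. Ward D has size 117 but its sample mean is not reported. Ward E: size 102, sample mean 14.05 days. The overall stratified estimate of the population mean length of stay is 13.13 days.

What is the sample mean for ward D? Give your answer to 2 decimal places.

Σ Nₕx̄ₕ = N·μ, so 117·x̄_D = 465·13.13 − (105·14.09 + 22·10.57 + 119·12.97 + 102·14.05).
= 6105.45 − 4688.52 = 1416.93.
x̄_D = 1416.93 / 117 = 12.1105... → 12.11.

12.11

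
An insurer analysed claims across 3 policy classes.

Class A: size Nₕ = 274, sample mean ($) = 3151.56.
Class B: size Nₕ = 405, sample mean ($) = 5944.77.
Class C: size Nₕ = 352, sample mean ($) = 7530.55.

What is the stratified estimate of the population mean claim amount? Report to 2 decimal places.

5743.85

N = 274 + 405 + 352 = 1031.
Overall mean = Σ (Nₕ/N)·x̄ₕ — weight by population share, not a simple average.
Σ Nₕx̄ₕ = 274·3151.56 + 405·5944.77 + 352·7530.55 = 863527.44 + 2407631.85 + 2650753.6 = 5921912.89.
Divide by N: 5921912.89 / 1031 = 5743.8534... → 5743.85.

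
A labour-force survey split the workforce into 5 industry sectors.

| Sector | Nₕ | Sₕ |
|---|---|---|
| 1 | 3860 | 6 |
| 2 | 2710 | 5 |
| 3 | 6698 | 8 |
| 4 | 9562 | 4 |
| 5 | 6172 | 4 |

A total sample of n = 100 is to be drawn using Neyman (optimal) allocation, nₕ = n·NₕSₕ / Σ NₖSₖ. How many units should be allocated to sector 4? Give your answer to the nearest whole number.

Σ NₕSₕ = 3860·6 + 2710·5 + 6698·8 + 9562·4 + 6172·4 = 153230.
Share for 4: 38248/153230 = 0.24961.
n_4 = 100 × 0.24961 = 24.961... → 25.

25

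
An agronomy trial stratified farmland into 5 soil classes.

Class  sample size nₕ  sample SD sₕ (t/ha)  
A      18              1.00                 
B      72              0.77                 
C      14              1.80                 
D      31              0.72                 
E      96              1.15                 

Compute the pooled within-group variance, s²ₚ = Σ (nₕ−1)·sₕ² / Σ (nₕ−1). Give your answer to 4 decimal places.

1.0726

Degrees of freedom: 17 + 71 + 13 + 30 + 95 = 226.
Σ(nₕ−1)sₕ² = 17·1 + 71·0.5929 + 13·3.24 + 30·0.5184 + 95·1.3225 = 242.4054.
s²ₚ = 242.4054 / 226 = 1.072590... → 1.0726.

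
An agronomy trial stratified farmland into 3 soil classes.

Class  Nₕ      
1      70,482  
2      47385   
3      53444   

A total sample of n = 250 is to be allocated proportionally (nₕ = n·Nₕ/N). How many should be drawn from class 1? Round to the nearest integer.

N = 70482 + 47385 + 53444 = 171311.
n_1 = 250·70482/171311 = 102.857... → 103.

103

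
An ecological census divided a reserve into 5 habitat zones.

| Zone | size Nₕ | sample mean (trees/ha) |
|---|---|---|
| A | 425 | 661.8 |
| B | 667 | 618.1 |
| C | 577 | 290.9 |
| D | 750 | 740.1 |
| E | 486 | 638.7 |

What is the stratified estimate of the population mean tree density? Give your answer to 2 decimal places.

594.45

x̄_st = (Σ Nₕx̄ₕ) / (Σ Nₕ) = (425·661.8 + 667·618.1 + 577·290.9 + 750·740.1 + 486·638.7) / 2905
= 1726870.2 / 2905 = 594.4476... → 594.45.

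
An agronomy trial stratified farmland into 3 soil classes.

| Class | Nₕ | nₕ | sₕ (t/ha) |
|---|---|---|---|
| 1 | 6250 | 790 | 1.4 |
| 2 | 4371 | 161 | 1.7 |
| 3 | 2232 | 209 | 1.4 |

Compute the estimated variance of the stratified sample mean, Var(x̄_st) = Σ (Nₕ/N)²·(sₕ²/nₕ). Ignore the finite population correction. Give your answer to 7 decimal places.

0.0029454

N = 12853; Wₕ = Nₕ/N.
class 1: (6250/12853)²·1.4²/790 = 0.0005866512
class 2: (4371/12853)²·1.7²/161 = 0.0020759867
class 3: (2232/12853)²·1.4²/209 = 0.0002828063
Sum = 0.0029454443 → 0.0029454.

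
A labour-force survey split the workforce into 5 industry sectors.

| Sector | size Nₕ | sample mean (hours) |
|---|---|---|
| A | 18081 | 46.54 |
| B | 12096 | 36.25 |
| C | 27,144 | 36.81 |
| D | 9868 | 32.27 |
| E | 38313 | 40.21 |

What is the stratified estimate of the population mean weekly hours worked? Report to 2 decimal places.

39.22

x̄_st = (Σ Nₕx̄ₕ) / (Σ Nₕ) = (18081·46.54 + 12096·36.25 + 27144·36.81 + 9868·32.27 + 38313·40.21) / 105502
= 4138146.47 / 105502 = 39.2234... → 39.22.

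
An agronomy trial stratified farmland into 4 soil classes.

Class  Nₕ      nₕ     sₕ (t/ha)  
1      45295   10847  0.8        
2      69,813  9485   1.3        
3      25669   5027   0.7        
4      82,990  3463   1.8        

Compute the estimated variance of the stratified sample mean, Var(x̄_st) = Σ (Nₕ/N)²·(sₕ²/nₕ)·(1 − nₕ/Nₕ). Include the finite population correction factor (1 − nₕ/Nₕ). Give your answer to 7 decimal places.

N = 223767; Wₕ = Nₕ/N.
class 1: (45295/223767)²·0.8²/10847·(1 − 10847/45295) = 0.0000018386
class 2: (69813/223767)²·1.3²/9485·(1 − 9485/69813) = 0.0000149869
class 3: (25669/223767)²·0.7²/5027·(1 − 5027/25669) = 0.0000010315
class 4: (82990/223767)²·1.8²/3463·(1 − 3463/82990) = 0.0001233221
Sum = 0.0001411791 → 0.0001412.

0.0001412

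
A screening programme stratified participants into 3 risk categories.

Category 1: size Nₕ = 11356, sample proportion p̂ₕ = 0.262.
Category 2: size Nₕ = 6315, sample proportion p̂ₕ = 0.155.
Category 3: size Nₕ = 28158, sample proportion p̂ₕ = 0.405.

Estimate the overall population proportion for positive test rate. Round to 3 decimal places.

N = 11356 + 6315 + 28158 = 45829.
Overall proportion = Σ (Nₕ/N)·p̂ₕ.
Σ Nₕp̂ₕ = 2975.272 + 978.825 + 11403.99 = 15358.087.
15358.087 / 45829 = 0.33512... → 0.335.

0.335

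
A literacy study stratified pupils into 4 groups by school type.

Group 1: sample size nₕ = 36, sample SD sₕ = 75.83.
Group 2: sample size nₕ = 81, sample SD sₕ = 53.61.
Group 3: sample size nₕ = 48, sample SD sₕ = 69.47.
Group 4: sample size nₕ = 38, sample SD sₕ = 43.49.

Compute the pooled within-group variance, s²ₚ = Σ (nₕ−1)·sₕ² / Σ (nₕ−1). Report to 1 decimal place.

Degrees of freedom: 35 + 80 + 47 + 37 = 199.
Σ(nₕ−1)sₕ² = 35·5750.1889 + 80·2874.0321 + 47·4826.0809 + 37·1891.3801 = 727986.0455.
s²ₚ = 727986.0455 / 199 = 3658.221... → 3658.2.

3658.2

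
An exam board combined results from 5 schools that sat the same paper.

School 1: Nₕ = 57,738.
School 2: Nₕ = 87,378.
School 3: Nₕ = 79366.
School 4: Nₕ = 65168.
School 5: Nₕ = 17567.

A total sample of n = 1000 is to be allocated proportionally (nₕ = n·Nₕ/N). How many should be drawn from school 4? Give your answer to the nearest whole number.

Share of school 4 = 65168/307217 = 0.21212.
Allocate 1000 × 0.21212 = 212.124... → 212.

212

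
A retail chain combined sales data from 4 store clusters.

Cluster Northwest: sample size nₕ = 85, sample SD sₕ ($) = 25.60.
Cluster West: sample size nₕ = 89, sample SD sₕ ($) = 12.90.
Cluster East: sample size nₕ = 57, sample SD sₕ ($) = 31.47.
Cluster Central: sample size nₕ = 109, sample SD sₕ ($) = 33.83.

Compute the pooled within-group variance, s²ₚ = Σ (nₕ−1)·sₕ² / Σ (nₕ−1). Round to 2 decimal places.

Northwest: (85−1)·25.60² = 84·655.36 = 55050.24
West: (89−1)·12.90² = 88·166.41 = 14644.08
East: (57−1)·31.47² = 56·990.3609 = 55460.2104
Central: (109−1)·33.83² = 108·1144.4689 = 123602.6412
Numerator = 248757.1716; denominator = Σ(nₕ−1) = 336.
s²ₚ = 248757.1716/336 = 740.3487... → 740.35.

740.35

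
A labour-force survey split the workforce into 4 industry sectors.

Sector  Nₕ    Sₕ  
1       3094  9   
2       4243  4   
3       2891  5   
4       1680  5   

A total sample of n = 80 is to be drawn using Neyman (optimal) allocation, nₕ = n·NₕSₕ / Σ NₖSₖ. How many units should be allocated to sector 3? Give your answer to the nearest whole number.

1: NₕSₕ = 3094·9 = 27846
2: NₕSₕ = 4243·4 = 16972
3: NₕSₕ = 2891·5 = 14455
4: NₕSₕ = 1680·5 = 8400
Σ NₕSₕ = 67673.
n_3 = 80·14455/67673 = 17.088... → 17.

17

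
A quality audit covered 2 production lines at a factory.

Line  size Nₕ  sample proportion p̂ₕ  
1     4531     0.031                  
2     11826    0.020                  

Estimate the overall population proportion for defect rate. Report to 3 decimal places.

0.023

Wₕ = Nₕ/N with N = 16357: 0.2770, 0.7230.
p̂_st = 0.2770·0.031 + 0.7230·0.020 ≈ 0.02305... → 0.023.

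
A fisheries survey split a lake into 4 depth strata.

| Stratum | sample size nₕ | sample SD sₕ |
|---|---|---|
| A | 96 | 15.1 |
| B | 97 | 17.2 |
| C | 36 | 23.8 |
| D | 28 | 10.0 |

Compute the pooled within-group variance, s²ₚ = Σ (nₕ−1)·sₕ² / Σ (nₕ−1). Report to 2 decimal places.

Degrees of freedom: 95 + 96 + 35 + 27 = 253.
Σ(nₕ−1)sₕ² = 95·228.01 + 96·295.84 + 35·566.44 + 27·100 = 72586.99.
s²ₚ = 72586.99 / 253 = 286.9051... → 286.91.

286.91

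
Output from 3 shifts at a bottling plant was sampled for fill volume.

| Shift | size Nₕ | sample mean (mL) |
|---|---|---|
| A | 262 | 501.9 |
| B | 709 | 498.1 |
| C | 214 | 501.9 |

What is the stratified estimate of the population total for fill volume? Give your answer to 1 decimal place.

592057.3

A: 262·501.9 = 131497.8
B: 709·498.1 = 353152.9
C: 214·501.9 = 107406.6
τ̂ = Σ Nₕx̄ₕ = 592057.3.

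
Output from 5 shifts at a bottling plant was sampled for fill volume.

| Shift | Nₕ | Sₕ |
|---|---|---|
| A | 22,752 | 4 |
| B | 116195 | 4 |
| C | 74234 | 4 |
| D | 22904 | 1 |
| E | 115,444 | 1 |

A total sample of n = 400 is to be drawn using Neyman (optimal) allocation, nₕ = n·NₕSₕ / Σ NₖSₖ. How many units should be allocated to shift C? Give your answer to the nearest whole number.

120

A: NₕSₕ = 22752·4 = 91008
B: NₕSₕ = 116195·4 = 464780
C: NₕSₕ = 74234·4 = 296936
D: NₕSₕ = 22904·1 = 22904
E: NₕSₕ = 115444·1 = 115444
Σ NₕSₕ = 991072.
n_C = 400·296936/991072 = 119.844... → 120.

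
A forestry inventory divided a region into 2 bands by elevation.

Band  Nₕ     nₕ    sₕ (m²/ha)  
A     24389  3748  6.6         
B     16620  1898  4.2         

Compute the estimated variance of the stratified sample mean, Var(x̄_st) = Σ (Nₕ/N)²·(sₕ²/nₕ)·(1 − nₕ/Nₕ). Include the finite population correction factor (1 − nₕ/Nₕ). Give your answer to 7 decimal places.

0.0048312

N = 41009. Term for each stratum: Wₕ²sₕ²/nₕ·(1−nₕ/Nₕ).
Var(x̄_st) = 0.0034790018 + 0.0013522029 = 0.0048312047 → 0.0048312.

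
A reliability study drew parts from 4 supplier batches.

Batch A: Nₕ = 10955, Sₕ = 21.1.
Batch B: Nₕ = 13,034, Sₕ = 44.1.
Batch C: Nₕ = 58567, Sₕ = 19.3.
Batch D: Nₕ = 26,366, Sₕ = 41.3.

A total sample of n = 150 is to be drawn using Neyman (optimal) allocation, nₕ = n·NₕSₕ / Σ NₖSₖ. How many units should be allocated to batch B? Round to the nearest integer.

29

A: NₕSₕ = 10955·21.1 = 231150.5
B: NₕSₕ = 13034·44.1 = 574799.4
C: NₕSₕ = 58567·19.3 = 1130343.1
D: NₕSₕ = 26366·41.3 = 1088915.8
Σ NₕSₕ = 3025208.8.
n_B = 150·574799.4/3025208.8 = 28.500... → 29.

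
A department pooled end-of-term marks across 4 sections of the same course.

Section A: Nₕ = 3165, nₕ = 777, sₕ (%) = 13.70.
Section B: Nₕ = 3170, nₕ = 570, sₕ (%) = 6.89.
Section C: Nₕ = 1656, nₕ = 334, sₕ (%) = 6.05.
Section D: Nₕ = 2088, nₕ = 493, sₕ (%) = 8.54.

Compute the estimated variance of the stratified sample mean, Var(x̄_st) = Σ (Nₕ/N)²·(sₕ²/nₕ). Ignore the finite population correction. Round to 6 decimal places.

N = 10079. Term for each stratum: Wₕ²sₕ²/nₕ.
Var(x̄_st) = 0.023819501 + 0.008238482 + 0.002958353 + 0.006348848 = 0.041365184 → 0.041365.

0.041365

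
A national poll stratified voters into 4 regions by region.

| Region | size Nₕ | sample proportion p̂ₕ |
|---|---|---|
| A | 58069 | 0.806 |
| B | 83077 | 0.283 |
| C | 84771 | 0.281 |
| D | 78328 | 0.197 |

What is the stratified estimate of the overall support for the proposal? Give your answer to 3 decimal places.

Wₕ = Nₕ/N with N = 304245: 0.1909, 0.2731, 0.2786, 0.2575.
p̂_st = 0.1909·0.806 + 0.2731·0.283 + 0.2786·0.281 + 0.2575·0.197 ≈ 0.36012... → 0.360.

0.360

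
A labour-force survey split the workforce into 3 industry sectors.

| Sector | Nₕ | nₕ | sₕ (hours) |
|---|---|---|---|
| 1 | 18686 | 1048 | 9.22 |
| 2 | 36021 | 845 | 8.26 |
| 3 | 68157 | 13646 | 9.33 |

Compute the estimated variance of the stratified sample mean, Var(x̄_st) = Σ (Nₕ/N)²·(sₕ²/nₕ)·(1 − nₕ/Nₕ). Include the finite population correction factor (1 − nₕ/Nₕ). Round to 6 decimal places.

N = 122864; Wₕ = Nₕ/N.
sector 1: (18686/122864)²·9.22²/1048·(1 − 1048/18686) = 0.001770993
sector 2: (36021/122864)²·8.26²/845·(1 − 845/36021) = 0.006777294
sector 3: (68157/122864)²·9.33²/13646·(1 − 13646/68157) = 0.001570013
Sum = 0.010118300 → 0.010118.

0.010118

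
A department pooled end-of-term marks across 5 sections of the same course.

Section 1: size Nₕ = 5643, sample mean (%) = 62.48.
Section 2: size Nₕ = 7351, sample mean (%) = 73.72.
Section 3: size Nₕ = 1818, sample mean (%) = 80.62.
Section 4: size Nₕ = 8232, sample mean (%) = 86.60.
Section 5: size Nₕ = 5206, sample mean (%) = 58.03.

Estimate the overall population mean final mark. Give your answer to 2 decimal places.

72.78

N = 28250; weights Wₕ = Nₕ/N = (0.1998, 0.2602, 0.0644, 0.2914, 0.1843).
x̄_st = Σ Wₕ·x̄ₕ = 0.1998·62.48 + 0.2602·73.72 + 0.0644·80.62 + 0.2914·86.60 + 0.1843·58.03 ≈ 72.7806...
→ 72.78.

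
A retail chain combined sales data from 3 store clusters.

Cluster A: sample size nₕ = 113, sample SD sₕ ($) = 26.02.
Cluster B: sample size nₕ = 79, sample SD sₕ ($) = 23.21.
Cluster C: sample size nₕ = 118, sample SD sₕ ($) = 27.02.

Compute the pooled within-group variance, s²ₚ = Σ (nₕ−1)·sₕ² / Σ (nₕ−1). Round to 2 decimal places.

662.11

A: (113−1)·26.02² = 112·677.0404 = 75828.5248
B: (79−1)·23.21² = 78·538.7041 = 42018.9198
C: (118−1)·27.02² = 117·730.0804 = 85419.4068
Numerator = 203266.8514; denominator = Σ(nₕ−1) = 307.
s²ₚ = 203266.8514/307 = 662.1070... → 662.11.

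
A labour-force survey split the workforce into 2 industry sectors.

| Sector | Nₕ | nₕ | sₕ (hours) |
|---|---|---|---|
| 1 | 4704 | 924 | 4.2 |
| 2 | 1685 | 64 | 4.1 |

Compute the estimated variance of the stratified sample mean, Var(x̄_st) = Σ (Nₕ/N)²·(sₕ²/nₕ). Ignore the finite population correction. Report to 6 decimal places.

0.028618

N = 6389; Wₕ = Nₕ/N.
sector 1: (4704/6389)²·4.2²/924 = 0.010348930
sector 2: (1685/6389)²·4.1²/64 = 0.018269294
Sum = 0.028618225 → 0.028618.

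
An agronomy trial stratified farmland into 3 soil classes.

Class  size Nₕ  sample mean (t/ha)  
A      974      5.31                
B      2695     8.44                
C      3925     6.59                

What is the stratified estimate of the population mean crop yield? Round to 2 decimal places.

7.08

x̄_st = (Σ Nₕx̄ₕ) / (Σ Nₕ) = (974·5.31 + 2695·8.44 + 3925·6.59) / 7594
= 53783.49 / 7594 = 7.0824... → 7.08.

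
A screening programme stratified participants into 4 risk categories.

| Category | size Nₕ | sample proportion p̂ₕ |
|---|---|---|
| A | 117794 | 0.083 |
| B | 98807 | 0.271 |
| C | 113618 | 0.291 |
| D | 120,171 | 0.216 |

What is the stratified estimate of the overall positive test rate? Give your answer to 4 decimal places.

0.2122

N = 117794 + 98807 + 113618 + 120171 = 450390.
Overall proportion = Σ (Nₕ/N)·p̂ₕ.
Σ Nₕp̂ₕ = 9776.902 + 26776.697 + 33062.838 + 25956.936 = 95573.373.
95573.373 / 450390 = 0.212201... → 0.2122.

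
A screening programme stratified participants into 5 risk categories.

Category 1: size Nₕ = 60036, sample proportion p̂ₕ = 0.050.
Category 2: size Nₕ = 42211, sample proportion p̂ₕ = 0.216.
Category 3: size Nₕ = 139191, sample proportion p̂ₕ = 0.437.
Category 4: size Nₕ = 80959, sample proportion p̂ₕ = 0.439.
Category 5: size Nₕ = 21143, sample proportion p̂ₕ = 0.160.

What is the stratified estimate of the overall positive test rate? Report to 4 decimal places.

Wₕ = Nₕ/N with N = 343540: 0.1748, 0.1229, 0.4052, 0.2357, 0.0615.
p̂_st = 0.1748·0.050 + 0.1229·0.216 + 0.4052·0.437 + 0.2357·0.439 + 0.0615·0.160 ≈ 0.325638... → 0.3256.

0.3256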